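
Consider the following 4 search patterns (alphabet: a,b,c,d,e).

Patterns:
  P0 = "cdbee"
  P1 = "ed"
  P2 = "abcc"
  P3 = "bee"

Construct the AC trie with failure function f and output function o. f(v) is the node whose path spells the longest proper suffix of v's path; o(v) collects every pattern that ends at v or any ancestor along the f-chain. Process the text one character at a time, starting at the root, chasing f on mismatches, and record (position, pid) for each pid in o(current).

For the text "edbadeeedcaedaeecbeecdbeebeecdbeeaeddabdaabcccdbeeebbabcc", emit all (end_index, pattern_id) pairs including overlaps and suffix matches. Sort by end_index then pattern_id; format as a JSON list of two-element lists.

Build:
Trie (insert patterns):
  0='ε' goto a→8 b→12 c→1 e→6
  1='c' goto d→2
  2='cd' goto b→3
  3='cdb' goto e→4
  4='cdbe' goto e→5
  5='cdbee' goto ·  ←P0
  6='e' goto d→7
  7='ed' goto ·  ←P1
  8='a' goto b→9
  9='ab' goto c→10
  10='abc' goto c→11
  11='abcc' goto ·  ←P2
  12='b' goto e→13
  13='be' goto e→14
  14='bee' goto ·  ←P3

BFS fail/out derivation:
  fail(1) 'c': from fail(0)=0 chase 'c': 0 ⇒ 0;  out=∅∪out(0)=∅
  fail(6) 'e': from fail(0)=0 chase 'e': 0 ⇒ 0;  out=∅∪out(0)=∅
  fail(8) 'a': from fail(0)=0 chase 'a': 0 ⇒ 0;  out=∅∪out(0)=∅
  fail(12) 'b': from fail(0)=0 chase 'b': 0 ⇒ 0;  out=∅∪out(0)=∅
  fail(2) 'cd': from fail(1)=0 chase 'd': 0 ⇒ 0;  out=∅∪out(0)=∅
  fail(7) 'ed': from fail(6)=0 chase 'd': 0 ⇒ 0;  out={1}∪out(0)={1}
  fail(9) 'ab': from fail(8)=0 chase 'b': 0 ⇒ 12;  out=∅∪out(12)=∅
  fail(13) 'be': from fail(12)=0 chase 'e': 0 ⇒ 6;  out=∅∪out(6)=∅
  fail(3) 'cdb': from fail(2)=0 chase 'b': 0 ⇒ 12;  out=∅∪out(12)=∅
  fail(10) 'abc': from fail(9)=12 chase 'c': 12→0 ⇒ 1;  out=∅∪out(1)=∅
  fail(14) 'bee': from fail(13)=6 chase 'e': 6→0 ⇒ 6;  out={3}∪out(6)={3}
  fail(4) 'cdbe': from fail(3)=12 chase 'e': 12 ⇒ 13;  out=∅∪out(13)=∅
  fail(11) 'abcc': from fail(10)=1 chase 'c': 1→0 ⇒ 1;  out={2}∪out(1)={2}
  fail(5) 'cdbee': from fail(4)=13 chase 'e': 13 ⇒ 14;  out={0}∪out(14)={0,3}

Run:
i=0 'e': node 0→6
i=1 'd': node 6→7  emit P1@[0:1]
i=2 'b': node 7→12 ·f
i=3 'a': node 12→8 ·f
i=4 'd': node 8→0 ·f
i=5 'e': node 0→6
i=6 'e': node 6→6 ·f
i=7 'e': node 6→6 ·f
i=8 'd': node 6→7  emit P1@[7:8]
i=9 'c': node 7→1 ·f
i=10 'a': node 1→8 ·f
i=11 'e': node 8→6 ·f
i=12 'd': node 6→7  emit P1@[11:12]
i=13 'a': node 7→8 ·f
i=14 'e': node 8→6 ·f
i=15 'e': node 6→6 ·f
i=16 'c': node 6→1 ·f
i=17 'b': node 1→12 ·f
i=18 'e': node 12→13
i=19 'e': node 13→14  emit P3@[17:19]
i=20 'c': node 14→1 ·f
i=21 'd': node 1→2
i=22 'b': node 2→3
i=23 'e': node 3→4
i=24 'e': node 4→5  emit P0@[20:24],P3@[22:24]
i=25 'b': node 5→12 ·f
i=26 'e': node 12→13
i=27 'e': node 13→14  emit P3@[25:27]
i=28 'c': node 14→1 ·f
i=29 'd': node 1→2
i=30 'b': node 2→3
i=31 'e': node 3→4
i=32 'e': node 4→5  emit P0@[28:32],P3@[30:32]
i=33 'a': node 5→8 ·f
i=34 'e': node 8→6 ·f
i=35 'd': node 6→7  emit P1@[34:35]
i=36 'd': node 7→0 ·f
i=37 'a': node 0→8
i=38 'b': node 8→9
i=39 'd': node 9→0 ·f
i=40 'a': node 0→8
i=41 'a': node 8→8 ·f
i=42 'b': node 8→9
i=43 'c': node 9→10
i=44 'c': node 10→11  emit P2@[41:44]
i=45 'c': node 11→1 ·f
i=46 'd': node 1→2
i=47 'b': node 2→3
i=48 'e': node 3→4
i=49 'e': node 4→5  emit P0@[45:49],P3@[47:49]
i=50 'e': node 5→6 ·f
i=51 'b': node 6→12 ·f
i=52 'b': node 12→12 ·f
i=53 'a': node 12→8 ·f
i=54 'b': node 8→9
i=55 'c': node 9→10
i=56 'c': node 10→11  emit P2@[53:56]

All matches (sorted): [[1,1],[8,1],[12,1],[19,3],[24,0],[24,3],[27,3],[32,0],[32,3],[35,1],[44,2],[49,0],[49,3],[56,2]]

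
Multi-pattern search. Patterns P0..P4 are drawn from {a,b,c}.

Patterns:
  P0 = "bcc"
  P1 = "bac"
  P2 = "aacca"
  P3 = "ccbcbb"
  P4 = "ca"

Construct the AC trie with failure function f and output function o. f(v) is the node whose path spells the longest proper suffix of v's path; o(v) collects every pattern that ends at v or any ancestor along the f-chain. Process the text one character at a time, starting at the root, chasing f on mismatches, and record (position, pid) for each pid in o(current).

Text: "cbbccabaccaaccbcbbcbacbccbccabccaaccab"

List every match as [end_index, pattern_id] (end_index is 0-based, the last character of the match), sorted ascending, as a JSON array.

Build:
Trie (insert patterns):
  0='ε' goto a→6 b→1 c→11
  1='b' goto a→4 c→2
  2='bc' goto c→3
  3='bcc' goto ·  [P0 ends]
  4='ba' goto c→5
  5='bac' goto ·  [P1 ends]
  6='a' goto a→7
  7='aa' goto c→8
  8='aac' goto c→9
  9='aacc' goto a→10
  10='aacca' goto ·  [P2 ends]
  11='c' goto a→17 c→12
  12='cc' goto b→13
  13='ccb' goto c→14
  14='ccbc' goto b→15
  15='ccbcb' goto b→16
  16='ccbcbb' goto ·  [P3 ends]
  17='ca' goto ·  [P4 ends]

Failure links (BFS by depth):
  n1('b'): parent n0 fail=0; on 'b' 0 → fail=0;  out ∅∪∅=∅
  n6('a'): parent n0 fail=0; on 'a' 0 → fail=0;  out ∅∪∅=∅
  n11('c'): parent n0 fail=0; on 'c' 0 → fail=0;  out ∅∪∅=∅
  n2('bc'): parent n1 fail=0; on 'c' 0 → fail=11;  out ∅∪∅=∅
  n4('ba'): parent n1 fail=0; on 'a' 0 → fail=6;  out ∅∪∅=∅
  n7('aa'): parent n6 fail=0; on 'a' 0 → fail=6;  out ∅∪∅=∅
  n12('cc'): parent n11 fail=0; on 'c' 0 → fail=11;  out ∅∪∅=∅
  n17('ca'): parent n11 fail=0; on 'a' 0 → fail=6;  out {4}∪∅={4}
  n3('bcc'): parent n2 fail=11; on 'c' 11 → fail=12;  out {0}∪∅={0}
  n5('bac'): parent n4 fail=6; on 'c' 6→0 → fail=11;  out {1}∪∅={1}
  n8('aac'): parent n7 fail=6; on 'c' 6→0 → fail=11;  out ∅∪∅=∅
  n13('ccb'): parent n12 fail=11; on 'b' 11→0 → fail=1;  out ∅∪∅=∅
  n9('aacc'): parent n8 fail=11; on 'c' 11 → fail=12;  out ∅∪∅=∅
  n14('ccbc'): parent n13 fail=1; on 'c' 1 → fail=2;  out ∅∪∅=∅
  n10('aacca'): parent n9 fail=12; on 'a' 12→11 → fail=17;  out {2}∪{4}={2,4}
  n15('ccbcb'): parent n14 fail=2; on 'b' 2→11→0 → fail=1;  out ∅∪∅=∅
  n16('ccbcbb'): parent n15 fail=1; on 'b' 1→0 → fail=1;  out {3}∪∅={3}

Scan:
pos 0 'c': at 11
pos 1 'b': at 1 (via fail)
pos 2 'b': at 1 (via fail)
pos 3 'c': at 2
pos 4 'c': at 3  emit P0@[2:4]
pos 5 'a': at 17 (via fail)  emit P4@[4:5]
pos 6 'b': at 1 (via fail)
pos 7 'a': at 4
pos 8 'c': at 5  emit P1@[6:8]
pos 9 'c': at 12 (via fail)
pos 10 'a': at 17 (via fail)  emit P4@[9:10]
pos 11 'a': at 7 (via fail)
pos 12 'c': at 8
pos 13 'c': at 9
pos 14 'b': at 13 (via fail)
pos 15 'c': at 14
pos 16 'b': at 15
pos 17 'b': at 16  emit P3@[12:17]
pos 18 'c': at 2 (via fail)
pos 19 'b': at 1 (via fail)
pos 20 'a': at 4
pos 21 'c': at 5  emit P1@[19:21]
pos 22 'b': at 1 (via fail)
pos 23 'c': at 2
pos 24 'c': at 3  emit P0@[22:24]
pos 25 'b': at 13 (via fail)
pos 26 'c': at 14
pos 27 'c': at 3 (via fail)  emit P0@[25:27]
pos 28 'a': at 17 (via fail)  emit P4@[27:28]
pos 29 'b': at 1 (via fail)
pos 30 'c': at 2
pos 31 'c': at 3  emit P0@[29:31]
pos 32 'a': at 17 (via fail)  emit P4@[31:32]
pos 33 'a': at 7 (via fail)
pos 34 'c': at 8
pos 35 'c': at 9
pos 36 'a': at 10  emit P2@[32:36],P4@[35:36]
pos 37 'b': at 1 (via fail)

Result: [[4,0],[5,4],[8,1],[10,4],[17,3],[21,1],[24,0],[27,0],[28,4],[31,0],[32,4],[36,2],[36,4]]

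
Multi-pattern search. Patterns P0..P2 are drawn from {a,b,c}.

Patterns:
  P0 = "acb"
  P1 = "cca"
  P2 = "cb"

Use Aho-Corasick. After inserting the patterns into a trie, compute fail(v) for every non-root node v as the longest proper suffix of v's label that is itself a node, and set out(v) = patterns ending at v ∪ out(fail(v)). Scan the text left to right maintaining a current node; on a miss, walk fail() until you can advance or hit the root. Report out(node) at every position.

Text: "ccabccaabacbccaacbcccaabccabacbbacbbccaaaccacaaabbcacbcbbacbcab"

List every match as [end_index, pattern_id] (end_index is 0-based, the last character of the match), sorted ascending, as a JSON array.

Build automaton:
Trie nodes:
  n0 'ε': a→1 c→4
  n1 'a': c→2
  n2 'ac': b→3
  n3 'acb': ·  [P0 ends]
  n4 'c': b→7 c→5
  n5 'cc': a→6
  n6 'cca': ·  [P1 ends]
  n7 'cb': ·  [P2 ends]

Failure links (BFS by depth):
  n1('a'): parent n0 fail=0; on 'a' 0 → fail=0;  out ∅∪∅=∅
  n4('c'): parent n0 fail=0; on 'c' 0 → fail=0;  out ∅∪∅=∅
  n2('ac'): parent n1 fail=0; on 'c' 0 → fail=4;  out ∅∪∅=∅
  n5('cc'): parent n4 fail=0; on 'c' 0 → fail=4;  out ∅∪∅=∅
  n7('cb'): parent n4 fail=0; on 'b' 0 → fail=0;  out {2}∪∅={2}
  n3('acb'): parent n2 fail=4; on 'b' 4 → fail=7;  out {0}∪{2}={0,2}
  n6('cca'): parent n5 fail=4; on 'a' 4→0 → fail=1;  out {1}∪∅={1}

Text stream:
pos 0 'c': at 4
pos 1 'c': at 5
pos 2 'a': at 6  emit P1@[0:2]
pos 3 'b': at 0 (fail-walked)
pos 4 'c': at 4
pos 5 'c': at 5
pos 6 'a': at 6  emit P1@[4:6]
pos 7 'a': at 1 (fail-walked)
pos 8 'b': at 0 (fail-walked)
pos 9 'a': at 1
pos 10 'c': at 2
pos 11 'b': at 3  emit P0@[9:11],P2@[10:11]
pos 12 'c': at 4 (fail-walked)
pos 13 'c': at 5
pos 14 'a': at 6  emit P1@[12:14]
pos 15 'a': at 1 (fail-walked)
pos 16 'c': at 2
pos 17 'b': at 3  emit P0@[15:17],P2@[16:17]
pos 18 'c': at 4 (fail-walked)
pos 19 'c': at 5
pos 20 'c': at 5 (fail-walked)
pos 21 'a': at 6  emit P1@[19:21]
pos 22 'a': at 1 (fail-walked)
pos 23 'b': at 0 (fail-walked)
pos 24 'c': at 4
pos 25 'c': at 5
pos 26 'a': at 6  emit P1@[24:26]
pos 27 'b': at 0 (fail-walked)
pos 28 'a': at 1
pos 29 'c': at 2
pos 30 'b': at 3  emit P0@[28:30],P2@[29:30]
pos 31 'b': at 0 (fail-walked)
pos 32 'a': at 1
pos 33 'c': at 2
pos 34 'b': at 3  emit P0@[32:34],P2@[33:34]
pos 35 'b': at 0 (fail-walked)
pos 36 'c': at 4
pos 37 'c': at 5
pos 38 'a': at 6  emit P1@[36:38]
pos 39 'a': at 1 (fail-walked)
pos 40 'a': at 1 (fail-walked)
pos 41 'c': at 2
pos 42 'c': at 5 (fail-walked)
pos 43 'a': at 6  emit P1@[41:43]
pos 44 'c': at 2 (fail-walked)
pos 45 'a': at 1 (fail-walked)
pos 46 'a': at 1 (fail-walked)
pos 47 'a': at 1 (fail-walked)
pos 48 'b': at 0 (fail-walked)
pos 49 'b': at 0
pos 50 'c': at 4
pos 51 'a': at 1 (fail-walked)
pos 52 'c': at 2
pos 53 'b': at 3  emit P0@[51:53],P2@[52:53]
pos 54 'c': at 4 (fail-walked)
pos 55 'b': at 7  emit P2@[54:55]
pos 56 'b': at 0 (fail-walked)
pos 57 'a': at 1
pos 58 'c': at 2
pos 59 'b': at 3  emit P0@[57:59],P2@[58:59]
pos 60 'c': at 4 (fail-walked)
pos 61 'a': at 1 (fail-walked)
pos 62 'b': at 0 (fail-walked)

Matches: [[2,1],[6,1],[11,0],[11,2],[14,1],[17,0],[17,2],[21,1],[26,1],[30,0],[30,2],[34,0],[34,2],[38,1],[43,1],[53,0],[53,2],[55,2],[59,0],[59,2]]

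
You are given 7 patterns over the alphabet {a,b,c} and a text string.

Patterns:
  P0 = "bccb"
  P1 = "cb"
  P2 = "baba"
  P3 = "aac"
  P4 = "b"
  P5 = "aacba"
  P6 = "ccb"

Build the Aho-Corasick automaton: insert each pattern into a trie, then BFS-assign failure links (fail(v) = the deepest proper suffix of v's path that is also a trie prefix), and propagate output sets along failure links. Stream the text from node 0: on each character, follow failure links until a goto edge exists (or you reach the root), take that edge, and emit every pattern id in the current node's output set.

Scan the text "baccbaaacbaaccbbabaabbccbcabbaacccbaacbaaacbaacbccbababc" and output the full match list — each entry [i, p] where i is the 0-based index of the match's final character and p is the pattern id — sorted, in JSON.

Construct AC machine:
Trie (insert patterns):
  0='ε' goto a→10 b→1 c→5
  1='b' goto a→7 c→2  [P4 ends]
  2='bc' goto c→3
  3='bcc' goto b→4
  4='bccb' goto ·  [P0 ends]
  5='c' goto b→6 c→15
  6='cb' goto ·  [P1 ends]
  7='ba' goto b→8
  8='bab' goto a→9
  9='baba' goto ·  [P2 ends]
  10='a' goto a→11
  11='aa' goto c→12
  12='aac' goto b→13  [P3 ends]
  13='aacb' goto a→14
  14='aacba' goto ·  [P5 ends]
  15='cc' goto b→16
  16='ccb' goto ·  [P6 ends]

Failure links (BFS by depth):
  n1('b'): parent n0 fail=0; on 'b' 0 → fail=0;  out {4}∪∅={4}
  n5('c'): parent n0 fail=0; on 'c' 0 → fail=0;  out ∅∪∅=∅
  n10('a'): parent n0 fail=0; on 'a' 0 → fail=0;  out ∅∪∅=∅
  n2('bc'): parent n1 fail=0; on 'c' 0 → fail=5;  out ∅∪∅=∅
  n6('cb'): parent n5 fail=0; on 'b' 0 → fail=1;  out {1}∪{4}={1,4}
  n7('ba'): parent n1 fail=0; on 'a' 0 → fail=10;  out ∅∪∅=∅
  n11('aa'): parent n10 fail=0; on 'a' 0 → fail=10;  out ∅∪∅=∅
  n15('cc'): parent n5 fail=0; on 'c' 0 → fail=5;  out ∅∪∅=∅
  n3('bcc'): parent n2 fail=5; on 'c' 5 → fail=15;  out ∅∪∅=∅
  n8('bab'): parent n7 fail=10; on 'b' 10→0 → fail=1;  out ∅∪{4}={4}
  n12('aac'): parent n11 fail=10; on 'c' 10→0 → fail=5;  out {3}∪∅={3}
  n16('ccb'): parent n15 fail=5; on 'b' 5 → fail=6;  out {6}∪{1,4}={1,4,6}
  n4('bccb'): parent n3 fail=15; on 'b' 15 → fail=16;  out {0}∪{1,4,6}={0,1,4,6}
  n9('baba'): parent n8 fail=1; on 'a' 1 → fail=7;  out {2}∪∅={2}
  n13('aacb'): parent n12 fail=5; on 'b' 5 → fail=6;  out ∅∪{1,4}={1,4}
  n14('aacba'): parent n13 fail=6; on 'a' 6→1 → fail=7;  out {5}∪∅={5}

Text stream:
i=0 'b': node 0→1  → match P4@[0:0]
i=1 'a': node 1→7
i=2 'c': node 7→5 ·f
i=3 'c': node 5→15
i=4 'b': node 15→16  → match P1@[3:4],P4@[4:4],P6@[2:4]
i=5 'a': node 16→7 ·f
i=6 'a': node 7→11 ·f
i=7 'a': node 11→11 ·f
i=8 'c': node 11→12  → match P3@[6:8]
i=9 'b': node 12→13  → match P1@[8:9],P4@[9:9]
i=10 'a': node 13→14  → match P5@[6:10]
i=11 'a': node 14→11 ·f
i=12 'c': node 11→12  → match P3@[10:12]
i=13 'c': node 12→15 ·f
i=14 'b': node 15→16  → match P1@[13:14],P4@[14:14],P6@[12:14]
i=15 'b': node 16→1 ·f  → match P4@[15:15]
i=16 'a': node 1→7
i=17 'b': node 7→8  → match P4@[17:17]
i=18 'a': node 8→9  → match P2@[15:18]
i=19 'a': node 9→11 ·f
i=20 'b': node 11→1 ·f  → match P4@[20:20]
i=21 'b': node 1→1 ·f  → match P4@[21:21]
i=22 'c': node 1→2
i=23 'c': node 2→3
i=24 'b': node 3→4  → match P0@[21:24],P1@[23:24],P4@[24:24],P6@[22:24]
i=25 'c': node 4→2 ·f
i=26 'a': node 2→10 ·f
i=27 'b': node 10→1 ·f  → match P4@[27:27]
i=28 'b': node 1→1 ·f  → match P4@[28:28]
i=29 'a': node 1→7
i=30 'a': node 7→11 ·f
i=31 'c': node 11→12  → match P3@[29:31]
i=32 'c': node 12→15 ·f
i=33 'c': node 15→15 ·f
i=34 'b': node 15→16  → match P1@[33:34],P4@[34:34],P6@[32:34]
i=35 'a': node 16→7 ·f
i=36 'a': node 7→11 ·f
i=37 'c': node 11→12  → match P3@[35:37]
i=38 'b': node 12→13  → match P1@[37:38],P4@[38:38]
i=39 'a': node 13→14  → match P5@[35:39]
i=40 'a': node 14→11 ·f
i=41 'a': node 11→11 ·f
i=42 'c': node 11→12  → match P3@[40:42]
i=43 'b': node 12→13  → match P1@[42:43],P4@[43:43]
i=44 'a': node 13→14  → match P5@[40:44]
i=45 'a': node 14→11 ·f
i=46 'c': node 11→12  → match P3@[44:46]
i=47 'b': node 12→13  → match P1@[46:47],P4@[47:47]
i=48 'c': node 13→2 ·f
i=49 'c': node 2→3
i=50 'b': node 3→4  → match P0@[47:50],P1@[49:50],P4@[50:50],P6@[48:50]
i=51 'a': node 4→7 ·f
i=52 'b': node 7→8  → match P4@[52:52]
i=53 'a': node 8→9  → match P2@[50:53]
i=54 'b': node 9→8 ·f  → match P4@[54:54]
i=55 'c': node 8→2 ·f

Matches: [[0,4],[4,1],[4,4],[4,6],[8,3],[9,1],[9,4],[10,5],[12,3],[14,1],[14,4],[14,6],[15,4],[17,4],[18,2],[20,4],[21,4],[24,0],[24,1],[24,4],[24,6],[27,4],[28,4],[31,3],[34,1],[34,4],[34,6],[37,3],[38,1],[38,4],[39,5],[42,3],[43,1],[43,4],[44,5],[46,3],[47,1],[47,4],[50,0],[50,1],[50,4],[50,6],[52,4],[53,2],[54,4]]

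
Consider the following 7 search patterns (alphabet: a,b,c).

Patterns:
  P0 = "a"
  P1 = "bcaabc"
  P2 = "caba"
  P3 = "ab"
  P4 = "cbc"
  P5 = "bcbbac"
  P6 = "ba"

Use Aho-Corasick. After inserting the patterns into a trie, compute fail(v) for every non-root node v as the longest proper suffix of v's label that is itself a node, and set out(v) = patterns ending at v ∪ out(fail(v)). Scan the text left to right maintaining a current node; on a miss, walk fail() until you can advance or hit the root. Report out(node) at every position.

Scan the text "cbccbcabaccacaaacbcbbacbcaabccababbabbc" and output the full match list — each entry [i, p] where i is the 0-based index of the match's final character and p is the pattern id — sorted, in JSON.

Construct AC machine:
Trie (insert patterns):
  0='ε' goto a→1 b→2 c→8
  1='a' goto b→12  [P0 ends]
  2='b' goto a→19 c→3
  3='bc' goto a→4 b→15
  4='bca' goto a→5
  5='bcaa' goto b→6
  6='bcaab' goto c→7
  7='bcaabc' goto ·  [P1 ends]
  8='c' goto a→9 b→13
  9='ca' goto b→10
  10='cab' goto a→11
  11='caba' goto ·  [P2 ends]
  12='ab' goto ·  [P3 ends]
  13='cb' goto c→14
  14='cbc' goto ·  [P4 ends]
  15='bcb' goto b→16
  16='bcbb' goto a→17
  17='bcbba' goto c→18
  18='bcbbac' goto ·  [P5 ends]
  19='ba' goto ·  [P6 ends]

BFS fail/out derivation:
  n1('a'): parent n0 fail=0; on 'a' 0 → fail=0;  out {0}∪∅={0}
  n2('b'): parent n0 fail=0; on 'b' 0 → fail=0;  out ∅∪∅=∅
  n8('c'): parent n0 fail=0; on 'c' 0 → fail=0;  out ∅∪∅=∅
  n3('bc'): parent n2 fail=0; on 'c' 0 → fail=8;  out ∅∪∅=∅
  n9('ca'): parent n8 fail=0; on 'a' 0 → fail=1;  out ∅∪{0}={0}
  n12('ab'): parent n1 fail=0; on 'b' 0 → fail=2;  out {3}∪∅={3}
  n13('cb'): parent n8 fail=0; on 'b' 0 → fail=2;  out ∅∪∅=∅
  n19('ba'): parent n2 fail=0; on 'a' 0 → fail=1;  out {6}∪{0}={0,6}
  n4('bca'): parent n3 fail=8; on 'a' 8 → fail=9;  out ∅∪{0}={0}
  n10('cab'): parent n9 fail=1; on 'b' 1 → fail=12;  out ∅∪{3}={3}
  n14('cbc'): parent n13 fail=2; on 'c' 2 → fail=3;  out {4}∪∅={4}
  n15('bcb'): parent n3 fail=8; on 'b' 8 → fail=13;  out ∅∪∅=∅
  n5('bcaa'): parent n4 fail=9; on 'a' 9→1→0 → fail=1;  out ∅∪{0}={0}
  n11('caba'): parent n10 fail=12; on 'a' 12→2 → fail=19;  out {2}∪{0,6}={0,2,6}
  n16('bcbb'): parent n15 fail=13; on 'b' 13→2→0 → fail=2;  out ∅∪∅=∅
  n6('bcaab'): parent n5 fail=1; on 'b' 1 → fail=12;  out ∅∪{3}={3}
  n17('bcbba'): parent n16 fail=2; on 'a' 2 → fail=19;  out ∅∪{0,6}={0,6}
  n7('bcaabc'): parent n6 fail=12; on 'c' 12→2 → fail=3;  out {1}∪∅={1}
  n18('bcbbac'): parent n17 fail=19; on 'c' 19→1→0 → fail=8;  out {5}∪∅={5}

Text stream:
i=0 'c': node 0→8
i=1 'b': node 8→13
i=2 'c': node 13→14  → match P4@[0:2]
i=3 'c': node 14→8 (fail-walked)
i=4 'b': node 8→13
i=5 'c': node 13→14  → match P4@[3:5]
i=6 'a': node 14→4 (fail-walked)  → match P0@[6:6]
i=7 'b': node 4→10 (fail-walked)  → match P3@[6:7]
i=8 'a': node 10→11  → match P0@[8:8],P2@[5:8],P6@[7:8]
i=9 'c': node 11→8 (fail-walked)
i=10 'c': node 8→8 (fail-walked)
i=11 'a': node 8→9  → match P0@[11:11]
i=12 'c': node 9→8 (fail-walked)
i=13 'a': node 8→9  → match P0@[13:13]
i=14 'a': node 9→1 (fail-walked)  → match P0@[14:14]
i=15 'a': node 1→1 (fail-walked)  → match P0@[15:15]
i=16 'c': node 1→8 (fail-walked)
i=17 'b': node 8→13
i=18 'c': node 13→14  → match P4@[16:18]
i=19 'b': node 14→15 (fail-walked)
i=20 'b': node 15→16
i=21 'a': node 16→17  → match P0@[21:21],P6@[20:21]
i=22 'c': node 17→18  → match P5@[17:22]
i=23 'b': node 18→13 (fail-walked)
i=24 'c': node 13→14  → match P4@[22:24]
i=25 'a': node 14→4 (fail-walked)  → match P0@[25:25]
i=26 'a': node 4→5  → match P0@[26:26]
i=27 'b': node 5→6  → match P3@[26:27]
i=28 'c': node 6→7  → match P1@[23:28]
i=29 'c': node 7→8 (fail-walked)
i=30 'a': node 8→9  → match P0@[30:30]
i=31 'b': node 9→10  → match P3@[30:31]
i=32 'a': node 10→11  → match P0@[32:32],P2@[29:32],P6@[31:32]
i=33 'b': node 11→12 (fail-walked)  → match P3@[32:33]
i=34 'b': node 12→2 (fail-walked)
i=35 'a': node 2→19  → match P0@[35:35],P6@[34:35]
i=36 'b': node 19→12 (fail-walked)  → match P3@[35:36]
i=37 'b': node 12→2 (fail-walked)
i=38 'c': node 2→3

All matches (sorted): [[2,4],[5,4],[6,0],[7,3],[8,0],[8,2],[8,6],[11,0],[13,0],[14,0],[15,0],[18,4],[21,0],[21,6],[22,5],[24,4],[25,0],[26,0],[27,3],[28,1],[30,0],[31,3],[32,0],[32,2],[32,6],[33,3],[35,0],[35,6],[36,3]]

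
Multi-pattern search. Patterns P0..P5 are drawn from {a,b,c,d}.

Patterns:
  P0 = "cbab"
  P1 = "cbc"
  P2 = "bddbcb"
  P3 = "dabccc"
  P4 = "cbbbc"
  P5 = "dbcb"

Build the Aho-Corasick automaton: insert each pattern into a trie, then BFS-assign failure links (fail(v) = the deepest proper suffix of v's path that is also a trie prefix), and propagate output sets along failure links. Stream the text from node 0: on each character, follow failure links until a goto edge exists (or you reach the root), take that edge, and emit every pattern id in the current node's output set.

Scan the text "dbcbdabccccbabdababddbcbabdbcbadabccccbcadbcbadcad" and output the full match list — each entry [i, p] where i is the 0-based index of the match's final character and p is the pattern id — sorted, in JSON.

Build:
Trie nodes:
  n0 'ε': b→6 c→1 d→12
  n1 'c': b→2
  n2 'cb': a→3 b→18 c→5
  n3 'cba': b→4
  n4 'cbab': ·  ←P0
  n5 'cbc': ·  ←P1
  n6 'b': d→7
  n7 'bd': d→8
  n8 'bdd': b→9
  n9 'bddb': c→10
  n10 'bddbc': b→11
  n11 'bddbcb': ·  ←P2
  n12 'd': a→13 b→21
  n13 'da': b→14
  n14 'dab': c→15
  n15 'dabc': c→16
  n16 'dabcc': c→17
  n17 'dabccc': ·  ←P3
  n18 'cbb': b→19
  n19 'cbbb': c→20
  n20 'cbbbc': ·  ←P4
  n21 'db': c→22
  n22 'dbc': b→23
  n23 'dbcb': ·  ←P5

Failure links (BFS by depth):
  fail(1) 'c': from fail(0)=0 chase 'c': 0 ⇒ 0;  out=∅∪out(0)=∅
  fail(6) 'b': from fail(0)=0 chase 'b': 0 ⇒ 0;  out=∅∪out(0)=∅
  fail(12) 'd': from fail(0)=0 chase 'd': 0 ⇒ 0;  out=∅∪out(0)=∅
  fail(2) 'cb': from fail(1)=0 chase 'b': 0 ⇒ 6;  out=∅∪out(6)=∅
  fail(7) 'bd': from fail(6)=0 chase 'd': 0 ⇒ 12;  out=∅∪out(12)=∅
  fail(13) 'da': from fail(12)=0 chase 'a': 0 ⇒ 0;  out=∅∪out(0)=∅
  fail(21) 'db': from fail(12)=0 chase 'b': 0 ⇒ 6;  out=∅∪out(6)=∅
  fail(3) 'cba': from fail(2)=6 chase 'a': 6→0 ⇒ 0;  out=∅∪out(0)=∅
  fail(5) 'cbc': from fail(2)=6 chase 'c': 6→0 ⇒ 1;  out={1}∪out(1)={1}
  fail(8) 'bdd': from fail(7)=12 chase 'd': 12→0 ⇒ 12;  out=∅∪out(12)=∅
  fail(14) 'dab': from fail(13)=0 chase 'b': 0 ⇒ 6;  out=∅∪out(6)=∅
  fail(18) 'cbb': from fail(2)=6 chase 'b': 6→0 ⇒ 6;  out=∅∪out(6)=∅
  fail(22) 'dbc': from fail(21)=6 chase 'c': 6→0 ⇒ 1;  out=∅∪out(1)=∅
  fail(4) 'cbab': from fail(3)=0 chase 'b': 0 ⇒ 6;  out={0}∪out(6)={0}
  fail(9) 'bddb': from fail(8)=12 chase 'b': 12 ⇒ 21;  out=∅∪out(21)=∅
  fail(15) 'dabc': from fail(14)=6 chase 'c': 6→0 ⇒ 1;  out=∅∪out(1)=∅
  fail(19) 'cbbb': from fail(18)=6 chase 'b': 6→0 ⇒ 6;  out=∅∪out(6)=∅
  fail(23) 'dbcb': from fail(22)=1 chase 'b': 1 ⇒ 2;  out={5}∪out(2)={5}
  fail(10) 'bddbc': from fail(9)=21 chase 'c': 21 ⇒ 22;  out=∅∪out(22)=∅
  fail(16) 'dabcc': from fail(15)=1 chase 'c': 1→0 ⇒ 1;  out=∅∪out(1)=∅
  fail(20) 'cbbbc': from fail(19)=6 chase 'c': 6→0 ⇒ 1;  out={4}∪out(1)={4}
  fail(11) 'bddbcb': from fail(10)=22 chase 'b': 22 ⇒ 23;  out={2}∪out(23)={2,5}
  fail(17) 'dabccc': from fail(16)=1 chase 'c': 1→0 ⇒ 1;  out={3}∪out(1)={3}

Scan:
i=0 'd': node 0→12
i=1 'b': node 12→21
i=2 'c': node 21→22
i=3 'b': node 22→23  → match P5@[0:3]
i=4 'd': node 23→7 (via fail)
i=5 'a': node 7→13 (via fail)
i=6 'b': node 13→14
i=7 'c': node 14→15
i=8 'c': node 15→16
i=9 'c': node 16→17  → match P3@[4:9]
i=10 'c': node 17→1 (via fail)
i=11 'b': node 1→2
i=12 'a': node 2→3
i=13 'b': node 3→4  → match P0@[10:13]
i=14 'd': node 4→7 (via fail)
i=15 'a': node 7→13 (via fail)
i=16 'b': node 13→14
i=17 'a': node 14→0 (via fail)
i=18 'b': node 0→6
i=19 'd': node 6→7
i=20 'd': node 7→8
i=21 'b': node 8→9
i=22 'c': node 9→10
i=23 'b': node 10→11  → match P2@[18:23],P5@[20:23]
i=24 'a': node 11→3 (via fail)
i=25 'b': node 3→4  → match P0@[22:25]
i=26 'd': node 4→7 (via fail)
i=27 'b': node 7→21 (via fail)
i=28 'c': node 21→22
i=29 'b': node 22→23  → match P5@[26:29]
i=30 'a': node 23→3 (via fail)
i=31 'd': node 3→12 (via fail)
i=32 'a': node 12→13
i=33 'b': node 13→14
i=34 'c': node 14→15
i=35 'c': node 15→16
i=36 'c': node 16→17  → match P3@[31:36]
i=37 'c': node 17→1 (via fail)
i=38 'b': node 1→2
i=39 'c': node 2→5  → match P1@[37:39]
i=40 'a': node 5→0 (via fail)
i=41 'd': node 0→12
i=42 'b': node 12→21
i=43 'c': node 21→22
i=44 'b': node 22→23  → match P5@[41:44]
i=45 'a': node 23→3 (via fail)
i=46 'd': node 3→12 (via fail)
i=47 'c': node 12→1 (via fail)
i=48 'a': node 1→0 (via fail)
i=49 'd': node 0→12

All matches (sorted): [[3,5],[9,3],[13,0],[23,2],[23,5],[25,0],[29,5],[36,3],[39,1],[44,5]]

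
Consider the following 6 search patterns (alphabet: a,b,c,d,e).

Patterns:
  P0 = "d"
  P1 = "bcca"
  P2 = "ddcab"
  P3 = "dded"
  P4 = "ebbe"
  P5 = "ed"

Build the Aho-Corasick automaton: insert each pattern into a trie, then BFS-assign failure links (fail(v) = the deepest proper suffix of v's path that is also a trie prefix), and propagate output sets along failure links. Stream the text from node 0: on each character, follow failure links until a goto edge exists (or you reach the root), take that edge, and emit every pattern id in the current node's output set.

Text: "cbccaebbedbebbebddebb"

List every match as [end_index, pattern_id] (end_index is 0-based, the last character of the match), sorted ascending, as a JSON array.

Construct AC machine:
Trie (insert patterns):
  0='ε' goto b→2 d→1 e→12
  1='d' goto d→6  ←P0
  2='b' goto c→3
  3='bc' goto c→4
  4='bcc' goto a→5
  5='bcca' goto ·  ←P1
  6='dd' goto c→7 e→10
  7='ddc' goto a→8
  8='ddca' goto b→9
  9='ddcab' goto ·  ←P2
  10='dde' goto d→11
  11='dded' goto ·  ←P3
  12='e' goto b→13 d→16
  13='eb' goto b→14
  14='ebb' goto e→15
  15='ebbe' goto ·  ←P4
  16='ed' goto ·  ←P5

BFS fail/out derivation:
  n1('d'): parent n0 fail=0; on 'd' 0 → fail=0;  out {0}∪∅={0}
  n2('b'): parent n0 fail=0; on 'b' 0 → fail=0;  out ∅∪∅=∅
  n12('e'): parent n0 fail=0; on 'e' 0 → fail=0;  out ∅∪∅=∅
  n3('bc'): parent n2 fail=0; on 'c' 0 → fail=0;  out ∅∪∅=∅
  n6('dd'): parent n1 fail=0; on 'd' 0 → fail=1;  out ∅∪{0}={0}
  n13('eb'): parent n12 fail=0; on 'b' 0 → fail=2;  out ∅∪∅=∅
  n16('ed'): parent n12 fail=0; on 'd' 0 → fail=1;  out {5}∪{0}={0,5}
  n4('bcc'): parent n3 fail=0; on 'c' 0 → fail=0;  out ∅∪∅=∅
  n7('ddc'): parent n6 fail=1; on 'c' 1→0 → fail=0;  out ∅∪∅=∅
  n10('dde'): parent n6 fail=1; on 'e' 1→0 → fail=12;  out ∅∪∅=∅
  n14('ebb'): parent n13 fail=2; on 'b' 2→0 → fail=2;  out ∅∪∅=∅
  n5('bcca'): parent n4 fail=0; on 'a' 0 → fail=0;  out {1}∪∅={1}
  n8('ddca'): parent n7 fail=0; on 'a' 0 → fail=0;  out ∅∪∅=∅
  n11('dded'): parent n10 fail=12; on 'd' 12 → fail=16;  out {3}∪{0,5}={0,3,5}
  n15('ebbe'): parent n14 fail=2; on 'e' 2→0 → fail=12;  out {4}∪∅={4}
  n9('ddcab'): parent n8 fail=0; on 'b' 0 → fail=2;  out {2}∪∅={2}

Text stream:
pos 0 'c': at 0
pos 1 'b': at 2
pos 2 'c': at 3
pos 3 'c': at 4
pos 4 'a': at 5  emit P1@[1:4]
pos 5 'e': at 12 (via fail)
pos 6 'b': at 13
pos 7 'b': at 14
pos 8 'e': at 15  emit P4@[5:8]
pos 9 'd': at 16 (via fail)  emit P0@[9:9],P5@[8:9]
pos 10 'b': at 2 (via fail)
pos 11 'e': at 12 (via fail)
pos 12 'b': at 13
pos 13 'b': at 14
pos 14 'e': at 15  emit P4@[11:14]
pos 15 'b': at 13 (via fail)
pos 16 'd': at 1 (via fail)  emit P0@[16:16]
pos 17 'd': at 6  emit P0@[17:17]
pos 18 'e': at 10
pos 19 'b': at 13 (via fail)
pos 20 'b': at 14

Result: [[4,1],[8,4],[9,0],[9,5],[14,4],[16,0],[17,0]]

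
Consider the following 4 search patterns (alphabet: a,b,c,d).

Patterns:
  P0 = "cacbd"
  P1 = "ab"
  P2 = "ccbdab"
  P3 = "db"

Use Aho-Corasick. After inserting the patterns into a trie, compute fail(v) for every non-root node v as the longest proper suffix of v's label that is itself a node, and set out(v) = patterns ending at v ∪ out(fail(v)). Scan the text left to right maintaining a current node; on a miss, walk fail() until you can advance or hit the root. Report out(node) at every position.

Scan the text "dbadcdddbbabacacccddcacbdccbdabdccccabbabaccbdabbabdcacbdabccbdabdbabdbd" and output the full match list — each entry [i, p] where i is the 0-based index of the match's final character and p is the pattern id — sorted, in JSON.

Build automaton:
Trie (insert patterns):
  0='ε' goto a→6 c→1 d→13
  1='c' goto a→2 c→8
  2='ca' goto c→3
  3='cac' goto b→4
  4='cacb' goto d→5
  5='cacbd' goto ·  [P0 ends]
  6='a' goto b→7
  7='ab' goto ·  [P1 ends]
  8='cc' goto b→9
  9='ccb' goto d→10
  10='ccbd' goto a→11
  11='ccbda' goto b→12
  12='ccbdab' goto ·  [P2 ends]
  13='d' goto b→14
  14='db' goto ·  [P3 ends]

BFS fail/out derivation:
  n1('c'): parent n0 fail=0; on 'c' 0 → fail=0;  out ∅∪∅=∅
  n6('a'): parent n0 fail=0; on 'a' 0 → fail=0;  out ∅∪∅=∅
  n13('d'): parent n0 fail=0; on 'd' 0 → fail=0;  out ∅∪∅=∅
  n2('ca'): parent n1 fail=0; on 'a' 0 → fail=6;  out ∅∪∅=∅
  n7('ab'): parent n6 fail=0; on 'b' 0 → fail=0;  out {1}∪∅={1}
  n8('cc'): parent n1 fail=0; on 'c' 0 → fail=1;  out ∅∪∅=∅
  n14('db'): parent n13 fail=0; on 'b' 0 → fail=0;  out {3}∪∅={3}
  n3('cac'): parent n2 fail=6; on 'c' 6→0 → fail=1;  out ∅∪∅=∅
  n9('ccb'): parent n8 fail=1; on 'b' 1→0 → fail=0;  out ∅∪∅=∅
  n4('cacb'): parent n3 fail=1; on 'b' 1→0 → fail=0;  out ∅∪∅=∅
  n10('ccbd'): parent n9 fail=0; on 'd' 0 → fail=13;  out ∅∪∅=∅
  n5('cacbd'): parent n4 fail=0; on 'd' 0 → fail=13;  out {0}∪∅={0}
  n11('ccbda'): parent n10 fail=13; on 'a' 13→0 → fail=6;  out ∅∪∅=∅
  n12('ccbdab'): parent n11 fail=6; on 'b' 6 → fail=7;  out {2}∪{1}={1,2}

Scan:
[0] read 'd'  n0⇒n13
[1] read 'b'  n13⇒n14  emit P3@[0:1]
[2] read 'a'  n14⇒n6 (fail-walked)
[3] read 'd'  n6⇒n13 (fail-walked)
[4] read 'c'  n13⇒n1 (fail-walked)
[5] read 'd'  n1⇒n13 (fail-walked)
[6] read 'd'  n13⇒n13 (fail-walked)
[7] read 'd'  n13⇒n13 (fail-walked)
[8] read 'b'  n13⇒n14  emit P3@[7:8]
[9] read 'b'  n14⇒n0 (fail-walked)
[10] read 'a'  n0⇒n6
[11] read 'b'  n6⇒n7  emit P1@[10:11]
[12] read 'a'  n7⇒n6 (fail-walked)
[13] read 'c'  n6⇒n1 (fail-walked)
[14] read 'a'  n1⇒n2
[15] read 'c'  n2⇒n3
[16] read 'c'  n3⇒n8 (fail-walked)
[17] read 'c'  n8⇒n8 (fail-walked)
[18] read 'd'  n8⇒n13 (fail-walked)
[19] read 'd'  n13⇒n13 (fail-walked)
[20] read 'c'  n13⇒n1 (fail-walked)
[21] read 'a'  n1⇒n2
[22] read 'c'  n2⇒n3
[23] read 'b'  n3⇒n4
[24] read 'd'  n4⇒n5  emit P0@[20:24]
[25] read 'c'  n5⇒n1 (fail-walked)
[26] read 'c'  n1⇒n8
[27] read 'b'  n8⇒n9
[28] read 'd'  n9⇒n10
[29] read 'a'  n10⇒n11
[30] read 'b'  n11⇒n12  emit P1@[29:30],P2@[25:30]
[31] read 'd'  n12⇒n13 (fail-walked)
[32] read 'c'  n13⇒n1 (fail-walked)
[33] read 'c'  n1⇒n8
[34] read 'c'  n8⇒n8 (fail-walked)
[35] read 'c'  n8⇒n8 (fail-walked)
[36] read 'a'  n8⇒n2 (fail-walked)
[37] read 'b'  n2⇒n7 (fail-walked)  emit P1@[36:37]
[38] read 'b'  n7⇒n0 (fail-walked)
[39] read 'a'  n0⇒n6
[40] read 'b'  n6⇒n7  emit P1@[39:40]
[41] read 'a'  n7⇒n6 (fail-walked)
[42] read 'c'  n6⇒n1 (fail-walked)
[43] read 'c'  n1⇒n8
[44] read 'b'  n8⇒n9
[45] read 'd'  n9⇒n10
[46] read 'a'  n10⇒n11
[47] read 'b'  n11⇒n12  emit P1@[46:47],P2@[42:47]
[48] read 'b'  n12⇒n0 (fail-walked)
[49] read 'a'  n0⇒n6
[50] read 'b'  n6⇒n7  emit P1@[49:50]
[51] read 'd'  n7⇒n13 (fail-walked)
[52] read 'c'  n13⇒n1 (fail-walked)
[53] read 'a'  n1⇒n2
[54] read 'c'  n2⇒n3
[55] read 'b'  n3⇒n4
[56] read 'd'  n4⇒n5  emit P0@[52:56]
[57] read 'a'  n5⇒n6 (fail-walked)
[58] read 'b'  n6⇒n7  emit P1@[57:58]
[59] read 'c'  n7⇒n1 (fail-walked)
[60] read 'c'  n1⇒n8
[61] read 'b'  n8⇒n9
[62] read 'd'  n9⇒n10
[63] read 'a'  n10⇒n11
[64] read 'b'  n11⇒n12  emit P1@[63:64],P2@[59:64]
[65] read 'd'  n12⇒n13 (fail-walked)
[66] read 'b'  n13⇒n14  emit P3@[65:66]
[67] read 'a'  n14⇒n6 (fail-walked)
[68] read 'b'  n6⇒n7  emit P1@[67:68]
[69] read 'd'  n7⇒n13 (fail-walked)
[70] read 'b'  n13⇒n14  emit P3@[69:70]
[71] read 'd'  n14⇒n13 (fail-walked)

Result: [[1,3],[8,3],[11,1],[24,0],[30,1],[30,2],[37,1],[40,1],[47,1],[47,2],[50,1],[56,0],[58,1],[64,1],[64,2],[66,3],[68,1],[70,3]]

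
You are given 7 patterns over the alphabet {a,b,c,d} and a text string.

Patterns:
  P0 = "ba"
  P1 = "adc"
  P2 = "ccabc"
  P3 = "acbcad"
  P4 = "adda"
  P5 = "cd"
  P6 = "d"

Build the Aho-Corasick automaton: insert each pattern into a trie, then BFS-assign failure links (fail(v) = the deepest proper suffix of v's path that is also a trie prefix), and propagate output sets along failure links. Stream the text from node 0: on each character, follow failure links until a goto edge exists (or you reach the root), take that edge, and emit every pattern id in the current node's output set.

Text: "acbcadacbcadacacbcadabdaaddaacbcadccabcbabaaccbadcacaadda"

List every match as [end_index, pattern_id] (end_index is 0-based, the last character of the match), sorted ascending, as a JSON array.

Construct AC machine:
Trie nodes:
  n0 'ε': a→3 b→1 c→6 d→19
  n1 'b': a→2
  n2 'ba': ·  [P0 ends]
  n3 'a': c→11 d→4
  n4 'ad': c→5 d→16
  n5 'adc': ·  [P1 ends]
  n6 'c': c→7 d→18
  n7 'cc': a→8
  n8 'cca': b→9
  n9 'ccab': c→10
  n10 'ccabc': ·  [P2 ends]
  n11 'ac': b→12
  n12 'acb': c→13
  n13 'acbc': a→14
  n14 'acbca': d→15
  n15 'acbcad': ·  [P3 ends]
  n16 'add': a→17
  n17 'adda': ·  [P4 ends]
  n18 'cd': ·  [P5 ends]
  n19 'd': ·  [P6 ends]

Failure links (BFS by depth):
  n1('b'): parent n0 fail=0; on 'b' 0 → fail=0;  out ∅∪∅=∅
  n3('a'): parent n0 fail=0; on 'a' 0 → fail=0;  out ∅∪∅=∅
  n6('c'): parent n0 fail=0; on 'c' 0 → fail=0;  out ∅∪∅=∅
  n19('d'): parent n0 fail=0; on 'd' 0 → fail=0;  out {6}∪∅={6}
  n2('ba'): parent n1 fail=0; on 'a' 0 → fail=3;  out {0}∪∅={0}
  n4('ad'): parent n3 fail=0; on 'd' 0 → fail=19;  out ∅∪{6}={6}
  n7('cc'): parent n6 fail=0; on 'c' 0 → fail=6;  out ∅∪∅=∅
  n11('ac'): parent n3 fail=0; on 'c' 0 → fail=6;  out ∅∪∅=∅
  n18('cd'): parent n6 fail=0; on 'd' 0 → fail=19;  out {5}∪{6}={5,6}
  n5('adc'): parent n4 fail=19; on 'c' 19→0 → fail=6;  out {1}∪∅={1}
  n8('cca'): parent n7 fail=6; on 'a' 6→0 → fail=3;  out ∅∪∅=∅
  n12('acb'): parent n11 fail=6; on 'b' 6→0 → fail=1;  out ∅∪∅=∅
  n16('add'): parent n4 fail=19; on 'd' 19→0 → fail=19;  out ∅∪{6}={6}
  n9('ccab'): parent n8 fail=3; on 'b' 3→0 → fail=1;  out ∅∪∅=∅
  n13('acbc'): parent n12 fail=1; on 'c' 1→0 → fail=6;  out ∅∪∅=∅
  n17('adda'): parent n16 fail=19; on 'a' 19→0 → fail=3;  out {4}∪∅={4}
  n10('ccabc'): parent n9 fail=1; on 'c' 1→0 → fail=6;  out {2}∪∅={2}
  n14('acbca'): parent n13 fail=6; on 'a' 6→0 → fail=3;  out ∅∪∅=∅
  n15('acbcad'): parent n14 fail=3; on 'd' 3 → fail=4;  out {3}∪{6}={3,6}

Run:
i=0 'a': node 0→3
i=1 'c': node 3→11
i=2 'b': node 11→12
i=3 'c': node 12→13
i=4 'a': node 13→14
i=5 'd': node 14→15  → match P3@[0:5],P6@[5:5]
i=6 'a': node 15→3 (via fail)
i=7 'c': node 3→11
i=8 'b': node 11→12
i=9 'c': node 12→13
i=10 'a': node 13→14
i=11 'd': node 14→15  → match P3@[6:11],P6@[11:11]
i=12 'a': node 15→3 (via fail)
i=13 'c': node 3→11
i=14 'a': node 11→3 (via fail)
i=15 'c': node 3→11
i=16 'b': node 11→12
i=17 'c': node 12→13
i=18 'a': node 13→14
i=19 'd': node 14→15  → match P3@[14:19],P6@[19:19]
i=20 'a': node 15→3 (via fail)
i=21 'b': node 3→1 (via fail)
i=22 'd': node 1→19 (via fail)  → match P6@[22:22]
i=23 'a': node 19→3 (via fail)
i=24 'a': node 3→3 (via fail)
i=25 'd': node 3→4  → match P6@[25:25]
i=26 'd': node 4→16  → match P6@[26:26]
i=27 'a': node 16→17  → match P4@[24:27]
i=28 'a': node 17→3 (via fail)
i=29 'c': node 3→11
i=30 'b': node 11→12
i=31 'c': node 12→13
i=32 'a': node 13→14
i=33 'd': node 14→15  → match P3@[28:33],P6@[33:33]
i=34 'c': node 15→5 (via fail)  → match P1@[32:34]
i=35 'c': node 5→7 (via fail)
i=36 'a': node 7→8
i=37 'b': node 8→9
i=38 'c': node 9→10  → match P2@[34:38]
i=39 'b': node 10→1 (via fail)
i=40 'a': node 1→2  → match P0@[39:40]
i=41 'b': node 2→1 (via fail)
i=42 'a': node 1→2  → match P0@[41:42]
i=43 'a': node 2→3 (via fail)
i=44 'c': node 3→11
i=45 'c': node 11→7 (via fail)
i=46 'b': node 7→1 (via fail)
i=47 'a': node 1→2  → match P0@[46:47]
i=48 'd': node 2→4 (via fail)  → match P6@[48:48]
i=49 'c': node 4→5  → match P1@[47:49]
i=50 'a': node 5→3 (via fail)
i=51 'c': node 3→11
i=52 'a': node 11→3 (via fail)
i=53 'a': node 3→3 (via fail)
i=54 'd': node 3→4  → match P6@[54:54]
i=55 'd': node 4→16  → match P6@[55:55]
i=56 'a': node 16→17  → match P4@[53:56]

Result: [[5,3],[5,6],[11,3],[11,6],[19,3],[19,6],[22,6],[25,6],[26,6],[27,4],[33,3],[33,6],[34,1],[38,2],[40,0],[42,0],[47,0],[48,6],[49,1],[54,6],[55,6],[56,4]]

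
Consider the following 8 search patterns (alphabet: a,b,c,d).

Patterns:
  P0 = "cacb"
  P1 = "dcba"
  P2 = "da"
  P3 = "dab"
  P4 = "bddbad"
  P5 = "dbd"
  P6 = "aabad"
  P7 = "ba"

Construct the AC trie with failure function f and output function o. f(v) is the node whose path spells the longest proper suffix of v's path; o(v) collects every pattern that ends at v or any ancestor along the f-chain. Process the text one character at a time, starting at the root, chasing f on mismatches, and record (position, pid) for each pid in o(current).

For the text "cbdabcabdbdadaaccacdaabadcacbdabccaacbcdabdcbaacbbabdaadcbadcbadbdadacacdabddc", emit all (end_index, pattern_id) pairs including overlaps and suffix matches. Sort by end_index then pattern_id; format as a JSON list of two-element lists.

Build automaton:
Trie (insert patterns):
  n0 'ε': a→19 b→11 c→1 d→5
  n1 'c': a→2
  n2 'ca': c→3
  n3 'cac': b→4
  n4 'cacb': ·  ←P0
  n5 'd': a→9 b→17 c→6
  n6 'dc': b→7
  n7 'dcb': a→8
  n8 'dcba': ·  ←P1
  n9 'da': b→10  ←P2
  n10 'dab': ·  ←P3
  n11 'b': a→24 d→12
  n12 'bd': d→13
  n13 'bdd': b→14
  n14 'bddb': a→15
  n15 'bddba': d→16
  n16 'bddbad': ·  ←P4
  n17 'db': d→18
  n18 'dbd': ·  ←P5
  n19 'a': a→20
  n20 'aa': b→21
  n21 'aab': a→22
  n22 'aaba': d→23
  n23 'aabad': ·  ←P6
  n24 'ba': ·  ←P7

BFS fail/out derivation:
  n1('c'): parent n0 fail=0; on 'c' 0 → fail=0;  out ∅∪∅=∅
  n5('d'): parent n0 fail=0; on 'd' 0 → fail=0;  out ∅∪∅=∅
  n11('b'): parent n0 fail=0; on 'b' 0 → fail=0;  out ∅∪∅=∅
  n19('a'): parent n0 fail=0; on 'a' 0 → fail=0;  out ∅∪∅=∅
  n2('ca'): parent n1 fail=0; on 'a' 0 → fail=19;  out ∅∪∅=∅
  n6('dc'): parent n5 fail=0; on 'c' 0 → fail=1;  out ∅∪∅=∅
  n9('da'): parent n5 fail=0; on 'a' 0 → fail=19;  out {2}∪∅={2}
  n12('bd'): parent n11 fail=0; on 'd' 0 → fail=5;  out ∅∪∅=∅
  n17('db'): parent n5 fail=0; on 'b' 0 → fail=11;  out ∅∪∅=∅
  n20('aa'): parent n19 fail=0; on 'a' 0 → fail=19;  out ∅∪∅=∅
  n24('ba'): parent n11 fail=0; on 'a' 0 → fail=19;  out {7}∪∅={7}
  n3('cac'): parent n2 fail=19; on 'c' 19→0 → fail=1;  out ∅∪∅=∅
  n7('dcb'): parent n6 fail=1; on 'b' 1→0 → fail=11;  out ∅∪∅=∅
  n10('dab'): parent n9 fail=19; on 'b' 19→0 → fail=11;  out {3}∪∅={3}
  n13('bdd'): parent n12 fail=5; on 'd' 5→0 → fail=5;  out ∅∪∅=∅
  n18('dbd'): parent n17 fail=11; on 'd' 11 → fail=12;  out {5}∪∅={5}
  n21('aab'): parent n20 fail=19; on 'b' 19→0 → fail=11;  out ∅∪∅=∅
  n4('cacb'): parent n3 fail=1; on 'b' 1→0 → fail=11;  out {0}∪∅={0}
  n8('dcba'): parent n7 fail=11; on 'a' 11 → fail=24;  out {1}∪{7}={1,7}
  n14('bddb'): parent n13 fail=5; on 'b' 5 → fail=17;  out ∅∪∅=∅
  n22('aaba'): parent n21 fail=11; on 'a' 11 → fail=24;  out ∅∪{7}={7}
  n15('bddba'): parent n14 fail=17; on 'a' 17→11 → fail=24;  out ∅∪{7}={7}
  n23('aabad'): parent n22 fail=24; on 'd' 24→19→0 → fail=5;  out {6}∪∅={6}
  n16('bddbad'): parent n15 fail=24; on 'd' 24→19→0 → fail=5;  out {4}∪∅={4}

Text stream:
pos 0 'c': at 1
pos 1 'b': at 11 (fail-walked)
pos 2 'd': at 12
pos 3 'a': at 9 (fail-walked)  emit P2@[2:3]
pos 4 'b': at 10  emit P3@[2:4]
pos 5 'c': at 1 (fail-walked)
pos 6 'a': at 2
pos 7 'b': at 11 (fail-walked)
pos 8 'd': at 12
pos 9 'b': at 17 (fail-walked)
pos 10 'd': at 18  emit P5@[8:10]
pos 11 'a': at 9 (fail-walked)  emit P2@[10:11]
pos 12 'd': at 5 (fail-walked)
pos 13 'a': at 9  emit P2@[12:13]
pos 14 'a': at 20 (fail-walked)
pos 15 'c': at 1 (fail-walked)
pos 16 'c': at 1 (fail-walked)
pos 17 'a': at 2
pos 18 'c': at 3
pos 19 'd': at 5 (fail-walked)
pos 20 'a': at 9  emit P2@[19:20]
pos 21 'a': at 20 (fail-walked)
pos 22 'b': at 21
pos 23 'a': at 22  emit P7@[22:23]
pos 24 'd': at 23  emit P6@[20:24]
pos 25 'c': at 6 (fail-walked)
pos 26 'a': at 2 (fail-walked)
pos 27 'c': at 3
pos 28 'b': at 4  emit P0@[25:28]
pos 29 'd': at 12 (fail-walked)
pos 30 'a': at 9 (fail-walked)  emit P2@[29:30]
pos 31 'b': at 10  emit P3@[29:31]
pos 32 'c': at 1 (fail-walked)
pos 33 'c': at 1 (fail-walked)
pos 34 'a': at 2
pos 35 'a': at 20 (fail-walked)
pos 36 'c': at 1 (fail-walked)
pos 37 'b': at 11 (fail-walked)
pos 38 'c': at 1 (fail-walked)
pos 39 'd': at 5 (fail-walked)
pos 40 'a': at 9  emit P2@[39:40]
pos 41 'b': at 10  emit P3@[39:41]
pos 42 'd': at 12 (fail-walked)
pos 43 'c': at 6 (fail-walked)
pos 44 'b': at 7
pos 45 'a': at 8  emit P1@[42:45],P7@[44:45]
pos 46 'a': at 20 (fail-walked)
pos 47 'c': at 1 (fail-walked)
pos 48 'b': at 11 (fail-walked)
pos 49 'b': at 11 (fail-walked)
pos 50 'a': at 24  emit P7@[49:50]
pos 51 'b': at 11 (fail-walked)
pos 52 'd': at 12
pos 53 'a': at 9 (fail-walked)  emit P2@[52:53]
pos 54 'a': at 20 (fail-walked)
pos 55 'd': at 5 (fail-walked)
pos 56 'c': at 6
pos 57 'b': at 7
pos 58 'a': at 8  emit P1@[55:58],P7@[57:58]
pos 59 'd': at 5 (fail-walked)
pos 60 'c': at 6
pos 61 'b': at 7
pos 62 'a': at 8  emit P1@[59:62],P7@[61:62]
pos 63 'd': at 5 (fail-walked)
pos 64 'b': at 17
pos 65 'd': at 18  emit P5@[63:65]
pos 66 'a': at 9 (fail-walked)  emit P2@[65:66]
pos 67 'd': at 5 (fail-walked)
pos 68 'a': at 9  emit P2@[67:68]
pos 69 'c': at 1 (fail-walked)
pos 70 'a': at 2
pos 71 'c': at 3
pos 72 'd': at 5 (fail-walked)
pos 73 'a': at 9  emit P2@[72:73]
pos 74 'b': at 10  emit P3@[72:74]
pos 75 'd': at 12 (fail-walked)
pos 76 'd': at 13
pos 77 'c': at 6 (fail-walked)

All matches (sorted): [[3,2],[4,3],[10,5],[11,2],[13,2],[20,2],[23,7],[24,6],[28,0],[30,2],[31,3],[40,2],[41,3],[45,1],[45,7],[50,7],[53,2],[58,1],[58,7],[62,1],[62,7],[65,5],[66,2],[68,2],[73,2],[74,3]]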